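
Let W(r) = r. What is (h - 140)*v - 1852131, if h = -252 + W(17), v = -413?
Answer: -1697256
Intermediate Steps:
h = -235 (h = -252 + 17 = -235)
(h - 140)*v - 1852131 = (-235 - 140)*(-413) - 1852131 = -375*(-413) - 1852131 = 154875 - 1852131 = -1697256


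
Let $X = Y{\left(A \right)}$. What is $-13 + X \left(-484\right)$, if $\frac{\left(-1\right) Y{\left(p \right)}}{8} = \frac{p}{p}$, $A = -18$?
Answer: $3859$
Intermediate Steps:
$Y{\left(p \right)} = -8$ ($Y{\left(p \right)} = - 8 \frac{p}{p} = \left(-8\right) 1 = -8$)
$X = -8$
$-13 + X \left(-484\right) = -13 - -3872 = -13 + 3872 = 3859$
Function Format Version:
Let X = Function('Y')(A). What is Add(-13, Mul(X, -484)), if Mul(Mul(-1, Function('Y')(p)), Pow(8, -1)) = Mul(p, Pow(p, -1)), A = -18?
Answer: 3859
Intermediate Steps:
Function('Y')(p) = -8 (Function('Y')(p) = Mul(-8, Mul(p, Pow(p, -1))) = Mul(-8, 1) = -8)
X = -8
Add(-13, Mul(X, -484)) = Add(-13, Mul(-8, -484)) = Add(-13, 3872) = 3859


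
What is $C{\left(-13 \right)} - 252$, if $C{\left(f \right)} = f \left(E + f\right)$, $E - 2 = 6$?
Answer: $-187$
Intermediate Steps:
$E = 8$ ($E = 2 + 6 = 8$)
$C{\left(f \right)} = f \left(8 + f\right)$
$C{\left(-13 \right)} - 252 = - 13 \left(8 - 13\right) - 252 = \left(-13\right) \left(-5\right) - 252 = 65 - 252 = -187$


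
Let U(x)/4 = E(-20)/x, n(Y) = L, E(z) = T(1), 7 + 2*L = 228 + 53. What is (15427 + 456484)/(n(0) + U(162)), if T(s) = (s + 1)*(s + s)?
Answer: 38224791/11105 ≈ 3442.1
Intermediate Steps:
L = 137 (L = -7/2 + (228 + 53)/2 = -7/2 + (½)*281 = -7/2 + 281/2 = 137)
T(s) = 2*s*(1 + s) (T(s) = (1 + s)*(2*s) = 2*s*(1 + s))
E(z) = 4 (E(z) = 2*1*(1 + 1) = 2*1*2 = 4)
n(Y) = 137
U(x) = 16/x (U(x) = 4*(4/x) = 16/x)
(15427 + 456484)/(n(0) + U(162)) = (15427 + 456484)/(137 + 16/162) = 471911/(137 + 16*(1/162)) = 471911/(137 + 8/81) = 471911/(11105/81) = 471911*(81/11105) = 38224791/11105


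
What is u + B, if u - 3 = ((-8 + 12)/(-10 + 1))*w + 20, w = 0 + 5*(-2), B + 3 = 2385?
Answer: 21685/9 ≈ 2409.4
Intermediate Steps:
B = 2382 (B = -3 + 2385 = 2382)
w = -10 (w = 0 - 10 = -10)
u = 247/9 (u = 3 + (((-8 + 12)/(-10 + 1))*(-10) + 20) = 3 + ((4/(-9))*(-10) + 20) = 3 + ((4*(-1/9))*(-10) + 20) = 3 + (-4/9*(-10) + 20) = 3 + (40/9 + 20) = 3 + 220/9 = 247/9 ≈ 27.444)
u + B = 247/9 + 2382 = 21685/9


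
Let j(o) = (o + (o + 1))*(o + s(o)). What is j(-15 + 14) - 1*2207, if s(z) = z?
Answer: -2205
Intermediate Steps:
j(o) = 2*o*(1 + 2*o) (j(o) = (o + (o + 1))*(o + o) = (o + (1 + o))*(2*o) = (1 + 2*o)*(2*o) = 2*o*(1 + 2*o))
j(-15 + 14) - 1*2207 = 2*(-15 + 14)*(1 + 2*(-15 + 14)) - 1*2207 = 2*(-1)*(1 + 2*(-1)) - 2207 = 2*(-1)*(1 - 2) - 2207 = 2*(-1)*(-1) - 2207 = 2 - 2207 = -2205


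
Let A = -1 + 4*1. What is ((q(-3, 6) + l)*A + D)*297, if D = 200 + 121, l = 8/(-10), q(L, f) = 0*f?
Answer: 473121/5 ≈ 94624.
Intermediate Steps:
A = 3 (A = -1 + 4 = 3)
q(L, f) = 0
l = -⅘ (l = 8*(-⅒) = -⅘ ≈ -0.80000)
D = 321
((q(-3, 6) + l)*A + D)*297 = ((0 - ⅘)*3 + 321)*297 = (-⅘*3 + 321)*297 = (-12/5 + 321)*297 = (1593/5)*297 = 473121/5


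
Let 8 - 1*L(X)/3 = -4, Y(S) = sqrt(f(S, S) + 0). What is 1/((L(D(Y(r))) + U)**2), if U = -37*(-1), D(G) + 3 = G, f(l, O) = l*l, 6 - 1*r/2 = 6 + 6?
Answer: 1/5329 ≈ 0.00018765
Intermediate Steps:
r = -12 (r = 12 - 2*(6 + 6) = 12 - 2*12 = 12 - 24 = -12)
f(l, O) = l**2
Y(S) = sqrt(S**2) (Y(S) = sqrt(S**2 + 0) = sqrt(S**2))
D(G) = -3 + G
L(X) = 36 (L(X) = 24 - 3*(-4) = 24 + 12 = 36)
U = 37
1/((L(D(Y(r))) + U)**2) = 1/((36 + 37)**2) = 1/(73**2) = 1/5329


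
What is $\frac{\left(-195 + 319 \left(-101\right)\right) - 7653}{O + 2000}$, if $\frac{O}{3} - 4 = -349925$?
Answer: $\frac{40067}{1047763} \approx 0.03824$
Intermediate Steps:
$O = -1049763$ ($O = 12 + 3 \left(-349925\right) = 12 - 1049775 = -1049763$)
$\frac{\left(-195 + 319 \left(-101\right)\right) - 7653}{O + 2000} = \frac{\left(-195 + 319 \left(-101\right)\right) - 7653}{-1049763 + 2000} = \frac{\left(-195 - 32219\right) - 7653}{-1047763} = \left(-32414 - 7653\right) \left(- \frac{1}{1047763}\right) = \left(-40067\right) \left(- \frac{1}{1047763}\right) = \frac{40067}{1047763}$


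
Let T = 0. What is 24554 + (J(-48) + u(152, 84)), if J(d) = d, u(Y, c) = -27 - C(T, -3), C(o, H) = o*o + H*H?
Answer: 24470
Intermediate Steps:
C(o, H) = H² + o² (C(o, H) = o² + H² = H² + o²)
u(Y, c) = -36 (u(Y, c) = -27 - ((-3)² + 0²) = -27 - (9 + 0) = -27 - 1*9 = -27 - 9 = -36)
24554 + (J(-48) + u(152, 84)) = 24554 + (-48 - 36) = 24554 - 84 = 24470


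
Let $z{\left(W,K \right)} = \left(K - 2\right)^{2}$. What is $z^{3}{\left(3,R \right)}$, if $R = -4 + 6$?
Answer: $0$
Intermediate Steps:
$R = 2$
$z{\left(W,K \right)} = \left(-2 + K\right)^{2}$
$z^{3}{\left(3,R \right)} = \left(\left(-2 + 2\right)^{2}\right)^{3} = \left(0^{2}\right)^{3} = 0^{3} = 0$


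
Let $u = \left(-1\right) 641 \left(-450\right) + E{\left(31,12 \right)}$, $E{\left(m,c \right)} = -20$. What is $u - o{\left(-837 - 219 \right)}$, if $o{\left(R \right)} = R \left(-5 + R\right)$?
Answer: $-831986$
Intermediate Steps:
$u = 288430$ ($u = \left(-1\right) 641 \left(-450\right) - 20 = \left(-641\right) \left(-450\right) - 20 = 288450 - 20 = 288430$)
$u - o{\left(-837 - 219 \right)} = 288430 - \left(-837 - 219\right) \left(-5 - 1056\right) = 288430 - - 1056 \left(-5 - 1056\right) = 288430 - \left(-1056\right) \left(-1061\right) = 288430 - 1120416 = -831986$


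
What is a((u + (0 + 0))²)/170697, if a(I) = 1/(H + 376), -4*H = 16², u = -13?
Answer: 1/53257464 ≈ 1.8777e-8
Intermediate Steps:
H = -64 (H = -¼*16² = -¼*256 = -64)
a(I) = 1/312 (a(I) = 1/(-64 + 376) = 1/312)
a((u + (0 + 0))²)/170697 = (1/312)/170697 = (1/312)*(1/170697) = 1/53257464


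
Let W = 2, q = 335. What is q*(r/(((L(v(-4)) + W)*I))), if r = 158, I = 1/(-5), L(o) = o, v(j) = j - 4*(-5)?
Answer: -132325/9 ≈ -14703.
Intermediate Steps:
v(j) = 20 + j (v(j) = j + 20 = 20 + j)
I = -1/5 (I = 1*(-1/5) = -1/5 ≈ -0.20000)
q*(r/(((L(v(-4)) + W)*I))) = 335*(158/((((20 - 4) + 2)*(-1/5)))) = 335*(158/(((16 + 2)*(-1/5)))) = 335*(158/((18*(-1/5)))) = 335*(158/(-18/5)) = 335*(158*(-5/18)) = 335*(-395/9) = -132325/9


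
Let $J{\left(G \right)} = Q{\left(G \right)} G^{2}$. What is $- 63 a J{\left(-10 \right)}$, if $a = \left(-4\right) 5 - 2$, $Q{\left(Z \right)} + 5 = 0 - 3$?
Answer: $-1108800$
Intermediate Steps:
$Q{\left(Z \right)} = -8$ ($Q{\left(Z \right)} = -5 + \left(0 - 3\right) = -5 - 3 = -8$)
$J{\left(G \right)} = - 8 G^{2}$
$a = -22$ ($a = -20 - 2 = -22$)
$- 63 a J{\left(-10 \right)} = \left(-63\right) \left(-22\right) \left(- 8 \left(-10\right)^{2}\right) = 1386 \left(\left(-8\right) 100\right) = 1386 \left(-800\right) = -1108800$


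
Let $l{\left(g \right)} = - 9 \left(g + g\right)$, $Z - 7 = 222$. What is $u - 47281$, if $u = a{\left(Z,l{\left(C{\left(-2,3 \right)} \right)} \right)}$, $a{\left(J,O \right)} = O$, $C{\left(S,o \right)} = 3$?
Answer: $-47335$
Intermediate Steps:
$Z = 229$ ($Z = 7 + 222 = 229$)
$l{\left(g \right)} = - 18 g$ ($l{\left(g \right)} = - 9 \cdot 2 g = - 18 g$)
$u = -54$ ($u = \left(-18\right) 3 = -54$)
$u - 47281 = -54 - 47281 = -47335$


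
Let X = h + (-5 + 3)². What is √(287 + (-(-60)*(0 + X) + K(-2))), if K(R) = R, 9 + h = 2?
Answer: √105 ≈ 10.247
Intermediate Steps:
h = -7 (h = -9 + 2 = -7)
X = -3 (X = -7 + (-5 + 3)² = -7 + (-2)² = -7 + 4 = -3)
√(287 + (-(-60)*(0 + X) + K(-2))) = √(287 + (-(-60)*(0 - 3) - 2)) = √(287 + (-(-60)*(-3) - 2)) = √(287 + (-20*9 - 2)) = √(287 + (-180 - 2)) = √(287 - 182) = √105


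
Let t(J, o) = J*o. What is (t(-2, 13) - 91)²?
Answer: 13689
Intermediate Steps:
(t(-2, 13) - 91)² = (-2*13 - 91)² = (-26 - 91)² = (-117)² = 13689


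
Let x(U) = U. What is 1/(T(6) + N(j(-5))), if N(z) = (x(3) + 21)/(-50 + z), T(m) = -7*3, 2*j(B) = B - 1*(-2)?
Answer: -103/2211 ≈ -0.046585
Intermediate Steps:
j(B) = 1 + B/2 (j(B) = (B - 1*(-2))/2 = (B + 2)/2 = (2 + B)/2 = 1 + B/2)
T(m) = -21
N(z) = 24/(-50 + z) (N(z) = (3 + 21)/(-50 + z) = 24/(-50 + z))
1/(T(6) + N(j(-5))) = 1/(-21 + 24/(-50 + (1 + (1/2)*(-5)))) = 1/(-21 + 24/(-50 + (1 - 5/2))) = 1/(-21 + 24/(-50 - 3/2)) = 1/(-21 + 24/(-103/2)) = 1/(-21 + 24*(-2/103)) = 1/(-21 - 48/103) = 1/(-2211/103) = -103/2211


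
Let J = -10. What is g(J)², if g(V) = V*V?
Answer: 10000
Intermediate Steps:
g(V) = V²
g(J)² = ((-10)²)² = 100² = 10000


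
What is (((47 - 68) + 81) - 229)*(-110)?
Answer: 18590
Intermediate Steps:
(((47 - 68) + 81) - 229)*(-110) = ((-21 + 81) - 229)*(-110) = (60 - 229)*(-110) = -169*(-110) = 18590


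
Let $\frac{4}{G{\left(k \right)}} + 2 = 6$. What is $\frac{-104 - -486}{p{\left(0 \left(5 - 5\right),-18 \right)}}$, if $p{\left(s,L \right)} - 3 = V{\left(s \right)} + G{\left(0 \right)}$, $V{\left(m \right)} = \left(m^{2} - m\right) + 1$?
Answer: $\frac{382}{5} \approx 76.4$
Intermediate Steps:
$G{\left(k \right)} = 1$ ($G{\left(k \right)} = \frac{4}{-2 + 6} = \frac{4}{4} = 4 \cdot \frac{1}{4} = 1$)
$V{\left(m \right)} = 1 + m^{2} - m$
$p{\left(s,L \right)} = 5 + s^{2} - s$ ($p{\left(s,L \right)} = 3 + \left(\left(1 + s^{2} - s\right) + 1\right) = 3 + \left(2 + s^{2} - s\right) = 5 + s^{2} - s$)
$\frac{-104 - -486}{p{\left(0 \left(5 - 5\right),-18 \right)}} = \frac{-104 - -486}{5 + \left(0 \left(5 - 5\right)\right)^{2} - 0 \left(5 - 5\right)} = \frac{-104 + 486}{5 + \left(0 \cdot 0\right)^{2} - 0 \cdot 0} = \frac{382}{5 + 0^{2} - 0} = \frac{382}{5 + 0 + 0} = \frac{382}{5}$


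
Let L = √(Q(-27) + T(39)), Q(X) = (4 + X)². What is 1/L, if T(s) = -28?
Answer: √501/501 ≈ 0.044677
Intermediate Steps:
L = √501 (L = √((4 - 27)² - 28) = √((-23)² - 28) = √(529 - 28) = √501 ≈ 22.383)
1/L = 1/(√501) = √501/501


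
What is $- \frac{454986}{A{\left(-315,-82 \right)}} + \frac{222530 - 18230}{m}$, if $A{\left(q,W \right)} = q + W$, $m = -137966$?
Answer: $\frac{31345745688}{27386251} \approx 1144.6$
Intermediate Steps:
$A{\left(q,W \right)} = W + q$
$- \frac{454986}{A{\left(-315,-82 \right)}} + \frac{222530 - 18230}{m} = - \frac{454986}{-82 - 315} + \frac{222530 - 18230}{-137966} = - \frac{454986}{-397} + 204300 \left(- \frac{1}{137966}\right) = \left(-454986\right) \left(- \frac{1}{397}\right) - \frac{102150}{68983} = \frac{454986}{397} - \frac{102150}{68983} = \frac{31345745688}{27386251}$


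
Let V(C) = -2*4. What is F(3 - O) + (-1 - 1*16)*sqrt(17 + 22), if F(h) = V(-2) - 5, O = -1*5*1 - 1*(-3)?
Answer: -13 - 17*sqrt(39) ≈ -119.16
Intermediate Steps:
V(C) = -8
O = -2 (O = -5*1 + 3 = -5 + 3 = -2)
F(h) = -13 (F(h) = -8 - 5 = -13)
F(3 - O) + (-1 - 1*16)*sqrt(17 + 22) = -13 + (-1 - 1*16)*sqrt(17 + 22) = -13 + (-1 - 16)*sqrt(39) = -13 - 17*sqrt(39)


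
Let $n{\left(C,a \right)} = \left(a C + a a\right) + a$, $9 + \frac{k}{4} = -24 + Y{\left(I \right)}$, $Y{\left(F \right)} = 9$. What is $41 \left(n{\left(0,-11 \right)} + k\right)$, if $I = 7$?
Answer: $574$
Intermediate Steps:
$k = -96$ ($k = -36 + 4 \left(-24 + 9\right) = -36 + 4 \left(-15\right) = -36 - 60 = -96$)
$n{\left(C,a \right)} = a + a^{2} + C a$ ($n{\left(C,a \right)} = \left(C a + a^{2}\right) + a = \left(a^{2} + C a\right) + a = a + a^{2} + C a$)
$41 \left(n{\left(0,-11 \right)} + k\right) = 41 \left(- 11 \left(1 + 0 - 11\right) - 96\right) = 41 \left(\left(-11\right) \left(-10\right) - 96\right) = 41 \left(110 - 96\right) = 41 \cdot 14 = 574$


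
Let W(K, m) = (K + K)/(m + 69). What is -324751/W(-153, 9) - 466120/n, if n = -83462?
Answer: 10364133989/125193 ≈ 82785.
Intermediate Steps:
W(K, m) = 2*K/(69 + m) (W(K, m) = (2*K)/(69 + m) = 2*K/(69 + m))
-324751/W(-153, 9) - 466120/n = -324751/(2*(-153)/(69 + 9)) - 466120/(-83462) = -324751/(2*(-153)/78) - 466120*(-1/83462) = -324751/(2*(-153)*(1/78)) + 233060/41731 = -324751/(-51/13) + 233060/41731 = -324751*(-13/51) + 233060/41731 = 248339/3 + 233060/41731 = 10364133989/125193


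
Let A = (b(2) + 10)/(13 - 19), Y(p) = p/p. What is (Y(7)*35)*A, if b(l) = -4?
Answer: -35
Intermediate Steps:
Y(p) = 1
A = -1 (A = (-4 + 10)/(13 - 19) = 6/(-6) = 6*(-⅙) = -1)
(Y(7)*35)*A = (1*35)*(-1) = 35*(-1) = -35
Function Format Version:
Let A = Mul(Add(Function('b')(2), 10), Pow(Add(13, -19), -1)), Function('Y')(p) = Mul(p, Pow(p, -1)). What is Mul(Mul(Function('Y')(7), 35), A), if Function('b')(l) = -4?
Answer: -35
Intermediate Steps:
Function('Y')(p) = 1
A = -1 (A = Mul(Add(-4, 10), Pow(Add(13, -19), -1)) = Mul(6, Pow(-6, -1)) = Mul(6, Rational(-1, 6)) = -1)
Mul(Mul(Function('Y')(7), 35), A) = Mul(Mul(1, 35), -1) = Mul(35, -1) = -35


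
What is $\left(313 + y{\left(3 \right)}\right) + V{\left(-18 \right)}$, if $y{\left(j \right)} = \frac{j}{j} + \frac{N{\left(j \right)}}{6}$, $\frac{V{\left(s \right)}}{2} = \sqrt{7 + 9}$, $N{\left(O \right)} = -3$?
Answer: $\frac{643}{2} \approx 321.5$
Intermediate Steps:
$V{\left(s \right)} = 8$ ($V{\left(s \right)} = 2 \sqrt{7 + 9} = 2 \sqrt{16} = 2 \cdot 4 = 8$)
$y{\left(j \right)} = \frac{1}{2}$ ($y{\left(j \right)} = \frac{j}{j} - \frac{3}{6} = 1 - \frac{1}{2} = \frac{1}{2}$)
$\left(313 + y{\left(3 \right)}\right) + V{\left(-18 \right)} = \left(313 + \frac{1}{2}\right) + 8 = \frac{627}{2} + 8 = \frac{643}{2}$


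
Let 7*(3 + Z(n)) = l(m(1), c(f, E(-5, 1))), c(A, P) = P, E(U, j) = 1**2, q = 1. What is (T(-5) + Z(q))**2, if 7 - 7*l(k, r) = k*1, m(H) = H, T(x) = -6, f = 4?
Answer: 189225/2401 ≈ 78.811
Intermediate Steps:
E(U, j) = 1
l(k, r) = 1 - k/7
Z(n) = -141/49 (Z(n) = -3 + (1 - 1/7*1)/7 = -3 + (1 - 1/7)/7 = -3 + (1/7)*(6/7) = -3 + 6/49 = -141/49)
(T(-5) + Z(q))**2 = (-6 - 141/49)**2 = (-435/49)**2 = 189225/2401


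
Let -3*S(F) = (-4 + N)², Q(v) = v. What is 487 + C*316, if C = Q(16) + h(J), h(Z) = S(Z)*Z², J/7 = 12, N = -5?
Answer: -60196249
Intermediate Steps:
S(F) = -27 (S(F) = -(-4 - 5)²/3 = -⅓*(-9)² = -⅓*81 = -27)
J = 84 (J = 7*12 = 84)
h(Z) = -27*Z²
C = -190496 (C = 16 - 27*84² = 16 - 27*7056 = 16 - 190512 = -190496)
487 + C*316 = 487 - 190496*316 = 487 - 60196736 = -60196249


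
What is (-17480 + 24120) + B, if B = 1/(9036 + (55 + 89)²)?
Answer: 197686081/29772 ≈ 6640.0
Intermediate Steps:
B = 1/29772 (B = 1/(9036 + 144²) = 1/(9036 + 20736) = 1/29772 ≈ 3.3589e-5)
(-17480 + 24120) + B = (-17480 + 24120) + 1/29772 = 6640 + 1/29772 = 197686081/29772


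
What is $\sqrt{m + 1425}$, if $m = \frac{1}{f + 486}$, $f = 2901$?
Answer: $\frac{2 \sqrt{4086818553}}{3387} \approx 37.749$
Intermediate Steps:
$m = \frac{1}{3387}$ ($m = \frac{1}{2901 + 486} = \frac{1}{3387} \approx 0.00029525$)
$\sqrt{m + 1425} = \sqrt{\frac{1}{3387} + 1425} = \sqrt{\frac{4826476}{3387}} = \frac{2 \sqrt{4086818553}}{3387}$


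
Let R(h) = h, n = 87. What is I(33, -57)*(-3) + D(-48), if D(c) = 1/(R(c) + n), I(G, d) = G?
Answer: -3860/39 ≈ -98.974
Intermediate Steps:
D(c) = 1/(87 + c) (D(c) = 1/(c + 87) = 1/(87 + c))
I(33, -57)*(-3) + D(-48) = 33*(-3) + 1/(87 - 48) = -99 + 1/39 = -3860/39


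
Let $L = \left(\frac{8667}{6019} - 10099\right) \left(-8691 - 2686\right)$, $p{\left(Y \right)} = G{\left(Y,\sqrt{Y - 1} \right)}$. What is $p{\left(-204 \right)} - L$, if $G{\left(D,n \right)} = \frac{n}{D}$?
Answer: $- \frac{691462363678}{6019} - \frac{i \sqrt{205}}{204} \approx -1.1488 \cdot 10^{8} - 0.070185 i$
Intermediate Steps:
$p{\left(Y \right)} = \frac{\sqrt{-1 + Y}}{Y}$ ($p{\left(Y \right)} = \frac{\sqrt{Y - 1}}{Y} = \frac{\sqrt{-1 + Y}}{Y}$)
$L = \frac{691462363678}{6019}$ ($L = \left(8667 \cdot \frac{1}{6019} - 10099\right) \left(-11377\right) = \left(\frac{8667}{6019} - 10099\right) \left(-11377\right) = \left(- \frac{60777214}{6019}\right) \left(-11377\right) = \frac{691462363678}{6019} \approx 1.1488 \cdot 10^{8}$)
$p{\left(-204 \right)} - L = \frac{\sqrt{-1 - 204}}{-204} - \frac{691462363678}{6019} = - \frac{\sqrt{-205}}{204} - \frac{691462363678}{6019} = - \frac{i \sqrt{205}}{204} - \frac{691462363678}{6019} = - \frac{691462363678}{6019} - \frac{i \sqrt{205}}{204}$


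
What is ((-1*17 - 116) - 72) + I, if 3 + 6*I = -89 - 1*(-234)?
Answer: -544/3 ≈ -181.33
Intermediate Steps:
I = 71/3 (I = -½ + (-89 - 1*(-234))/6 = -½ + (-89 + 234)/6 = -½ + (⅙)*145 = -½ + 145/6 = 71/3 ≈ 23.667)
((-1*17 - 116) - 72) + I = ((-1*17 - 116) - 72) + 71/3 = ((-17 - 116) - 72) + 71/3 = (-133 - 72) + 71/3 = -205 + 71/3 = -544/3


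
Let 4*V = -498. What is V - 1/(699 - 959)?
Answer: -32369/260 ≈ -124.50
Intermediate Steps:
V = -249/2 (V = (¼)*(-498) = -249/2 ≈ -124.50)
V - 1/(699 - 959) = -249/2 - 1/(699 - 959) = -249/2 - 1/(-260) = -249/2 - 1*(-1/260) = -249/2 + 1/260 = -32369/260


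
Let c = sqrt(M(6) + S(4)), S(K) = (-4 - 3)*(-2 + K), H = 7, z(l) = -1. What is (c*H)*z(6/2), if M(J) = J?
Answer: -14*I*sqrt(2) ≈ -19.799*I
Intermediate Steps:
S(K) = 14 - 7*K (S(K) = -7*(-2 + K) = 14 - 7*K)
c = 2*I*sqrt(2) (c = sqrt(6 + (14 - 7*4)) = sqrt(6 + (14 - 28)) = sqrt(6 - 14) = sqrt(-8) = 2*I*sqrt(2) ≈ 2.8284*I)
(c*H)*z(6/2) = ((2*I*sqrt(2))*7)*(-1) = (14*I*sqrt(2))*(-1) = -14*I*sqrt(2)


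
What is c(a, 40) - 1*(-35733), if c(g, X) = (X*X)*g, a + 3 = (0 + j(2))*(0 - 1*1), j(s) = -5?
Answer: 38933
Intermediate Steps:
a = 2 (a = -3 + (0 - 5)*(0 - 1*1) = -3 - 5*(0 - 1) = -3 - 5*(-1) = -3 + 5 = 2)
c(g, X) = g*X² (c(g, X) = X²*g = g*X²)
c(a, 40) - 1*(-35733) = 2*40² - 1*(-35733) = 2*1600 + 35733 = 3200 + 35733 = 38933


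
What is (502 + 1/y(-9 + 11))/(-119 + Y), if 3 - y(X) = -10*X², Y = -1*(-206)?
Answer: 21587/3741 ≈ 5.7704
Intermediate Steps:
Y = 206
y(X) = 3 + 10*X² (y(X) = 3 - (-10)*X² = 3 + 10*X²)
(502 + 1/y(-9 + 11))/(-119 + Y) = (502 + 1/(3 + 10*(-9 + 11)²))/(-119 + 206) = (502 + 1/(3 + 10*2²))/87 = (502 + 1/(3 + 10*4))*(1/87) = (502 + 1/(3 + 40))*(1/87) = (502 + 1/43)*(1/87) = (21587/43)*(1/87) = 21587/3741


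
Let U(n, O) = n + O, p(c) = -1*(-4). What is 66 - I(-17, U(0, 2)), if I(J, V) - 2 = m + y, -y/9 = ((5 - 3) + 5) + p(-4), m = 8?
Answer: 155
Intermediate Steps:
p(c) = 4
U(n, O) = O + n
y = -99 (y = -9*(((5 - 3) + 5) + 4) = -9*((2 + 5) + 4) = -9*(7 + 4) = -9*11 = -99)
I(J, V) = -89 (I(J, V) = 2 + (8 - 99) = 2 - 91 = -89)
66 - I(-17, U(0, 2)) = 66 - 1*(-89) = 66 + 89 = 155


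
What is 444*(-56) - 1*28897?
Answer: -53761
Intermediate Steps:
444*(-56) - 1*28897 = -24864 - 28897 = -53761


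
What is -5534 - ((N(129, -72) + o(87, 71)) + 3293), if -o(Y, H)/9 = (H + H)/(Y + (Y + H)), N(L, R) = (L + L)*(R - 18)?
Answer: 3527563/245 ≈ 14398.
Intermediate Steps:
N(L, R) = 2*L*(-18 + R) (N(L, R) = (2*L)*(-18 + R) = 2*L*(-18 + R))
o(Y, H) = -18*H/(H + 2*Y) (o(Y, H) = -9*(H + H)/(Y + (Y + H)) = -9*2*H/(Y + (H + Y)) = -9*2*H/(H + 2*Y) = -18*H/(H + 2*Y))
-5534 - ((N(129, -72) + o(87, 71)) + 3293) = -5534 - ((2*129*(-18 - 72) - 18*71/(71 + 2*87)) + 3293) = -5534 - ((2*129*(-90) - 18*71/(71 + 174)) + 3293) = -5534 - ((-23220 - 18*71/245) + 3293) = -5534 - ((-23220 - 18*71*1/245) + 3293) = -5534 - ((-23220 - 1278/245) + 3293) = -5534 - (-5690178/245 + 3293) = -5534 - 1*(-4883393/245) = -5534 + 4883393/245 = 3527563/245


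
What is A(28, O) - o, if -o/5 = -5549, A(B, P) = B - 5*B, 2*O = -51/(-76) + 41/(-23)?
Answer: -27857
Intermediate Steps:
O = -1943/3496 (O = (-51/(-76) + 41/(-23))/2 = (-51*(-1/76) + 41*(-1/23))/2 = (51/76 - 41/23)/2 = (1/2)*(-1943/1748) = -1943/3496 ≈ -0.55578)
A(B, P) = -4*B
o = 27745 (o = -5*(-5549) = 27745)
A(28, O) - o = -4*28 - 1*27745 = -112 - 27745 = -27857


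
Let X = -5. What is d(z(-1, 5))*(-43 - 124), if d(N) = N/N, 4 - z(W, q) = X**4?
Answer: -167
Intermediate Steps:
z(W, q) = -621 (z(W, q) = 4 - 1*(-5)**4 = 4 - 1*625 = 4 - 625 = -621)
d(N) = 1
d(z(-1, 5))*(-43 - 124) = 1*(-43 - 124) = 1*(-167) = -167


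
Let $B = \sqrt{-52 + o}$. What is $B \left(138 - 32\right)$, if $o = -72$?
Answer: $212 i \sqrt{31} \approx 1180.4 i$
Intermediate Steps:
$B = 2 i \sqrt{31}$ ($B = \sqrt{-52 - 72} = \sqrt{-124} = 2 i \sqrt{31} \approx 11.136 i$)
$B \left(138 - 32\right) = 2 i \sqrt{31} \left(138 - 32\right) = 2 i \sqrt{31} \cdot 106 = 212 i \sqrt{31}$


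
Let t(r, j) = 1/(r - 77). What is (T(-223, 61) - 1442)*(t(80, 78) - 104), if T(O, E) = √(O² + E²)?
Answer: 448462/3 - 1555*√2138/3 ≈ 1.2552e+5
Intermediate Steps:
t(r, j) = 1/(-77 + r)
T(O, E) = √(E² + O²)
(T(-223, 61) - 1442)*(t(80, 78) - 104) = (√(61² + (-223)²) - 1442)*(1/(-77 + 80) - 104) = (√(3721 + 49729) - 1442)*(1/3 - 104) = (√53450 - 1442)*(⅓ - 104) = (5*√2138 - 1442)*(-311/3) = (-1442 + 5*√2138)*(-311/3) = 448462/3 - 1555*√2138/3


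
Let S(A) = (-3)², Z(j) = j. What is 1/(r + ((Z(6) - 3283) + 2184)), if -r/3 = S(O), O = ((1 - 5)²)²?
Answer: -1/1120 ≈ -0.00089286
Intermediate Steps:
O = 256 (O = ((-4)²)² = 16² = 256)
S(A) = 9
r = -27 (r = -3*9 = -27)
1/(r + ((Z(6) - 3283) + 2184)) = 1/(-27 + ((6 - 3283) + 2184)) = 1/(-27 + (-3277 + 2184)) = 1/(-27 - 1093) = 1/(-1120) = -1/1120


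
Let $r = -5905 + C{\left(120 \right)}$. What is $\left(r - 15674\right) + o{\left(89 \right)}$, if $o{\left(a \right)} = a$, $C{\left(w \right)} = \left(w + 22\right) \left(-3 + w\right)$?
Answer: $-4876$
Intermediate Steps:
$C{\left(w \right)} = \left(-3 + w\right) \left(22 + w\right)$ ($C{\left(w \right)} = \left(22 + w\right) \left(-3 + w\right) = \left(-3 + w\right) \left(22 + w\right)$)
$r = 10709$ ($r = -5905 + \left(-66 + 120^{2} + 19 \cdot 120\right) = -5905 + \left(-66 + 14400 + 2280\right) = -5905 + 16614 = 10709$)
$\left(r - 15674\right) + o{\left(89 \right)} = \left(10709 - 15674\right) + 89 = -4965 + 89 = -4876$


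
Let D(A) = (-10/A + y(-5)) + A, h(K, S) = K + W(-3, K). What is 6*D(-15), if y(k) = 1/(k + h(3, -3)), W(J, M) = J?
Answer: -436/5 ≈ -87.200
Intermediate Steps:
h(K, S) = -3 + K (h(K, S) = K - 3 = -3 + K)
y(k) = 1/k (y(k) = 1/(k + (-3 + 3)) = 1/(k + 0) = 1/k)
D(A) = -⅕ + A - 10/A (D(A) = (-10/A + 1/(-5)) + A = (-10/A - ⅕) + A = (-⅕ - 10/A) + A = -⅕ + A - 10/A)
6*D(-15) = 6*(-⅕ - 15 - 10/(-15)) = 6*(-⅕ - 15 - 10*(-1/15)) = 6*(-⅕ - 15 + ⅔) = 6*(-218/15) = -436/5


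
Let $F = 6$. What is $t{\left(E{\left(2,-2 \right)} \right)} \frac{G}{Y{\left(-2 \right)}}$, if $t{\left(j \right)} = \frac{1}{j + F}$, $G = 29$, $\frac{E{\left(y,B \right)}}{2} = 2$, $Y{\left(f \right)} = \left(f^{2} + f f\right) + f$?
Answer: $\frac{29}{60} \approx 0.48333$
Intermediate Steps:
$Y{\left(f \right)} = f + 2 f^{2}$ ($Y{\left(f \right)} = \left(f^{2} + f^{2}\right) + f = 2 f^{2} + f = f + 2 f^{2}$)
$E{\left(y,B \right)} = 4$ ($E{\left(y,B \right)} = 2 \cdot 2 = 4$)
$t{\left(j \right)} = \frac{1}{6 + j}$ ($t{\left(j \right)} = \frac{1}{j + 6} = \frac{1}{6 + j}$)
$t{\left(E{\left(2,-2 \right)} \right)} \frac{G}{Y{\left(-2 \right)}} = \frac{29 \frac{1}{\left(-2\right) \left(1 + 2 \left(-2\right)\right)}}{6 + 4} = \frac{29 \frac{1}{\left(-2\right) \left(1 - 4\right)}}{10} = \frac{29 \frac{1}{\left(-2\right) \left(-3\right)}}{10} = \frac{29 \cdot \frac{1}{6}}{10} = \frac{1}{10} \cdot \frac{29}{6} = \frac{29}{60}$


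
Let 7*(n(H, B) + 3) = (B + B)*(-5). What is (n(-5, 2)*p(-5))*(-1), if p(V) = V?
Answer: -205/7 ≈ -29.286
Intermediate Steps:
n(H, B) = -3 - 10*B/7 (n(H, B) = -3 + ((B + B)*(-5))/7 = -3 + ((2*B)*(-5))/7 = -3 + (-10*B)/7 = -3 - 10*B/7)
(n(-5, 2)*p(-5))*(-1) = ((-3 - 10/7*2)*(-5))*(-1) = ((-3 - 20/7)*(-5))*(-1) = -41/7*(-5)*(-1) = (205/7)*(-1) = -205/7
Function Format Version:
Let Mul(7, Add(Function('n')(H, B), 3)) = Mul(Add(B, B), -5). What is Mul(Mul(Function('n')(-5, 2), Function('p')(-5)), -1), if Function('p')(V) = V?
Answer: Rational(-205, 7) ≈ -29.286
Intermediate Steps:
Function('n')(H, B) = Add(-3, Mul(Rational(-10, 7), B)) (Function('n')(H, B) = Add(-3, Mul(Rational(1, 7), Mul(Add(B, B), -5))) = Add(-3, Mul(Rational(1, 7), Mul(Mul(2, B), -5))) = Add(-3, Mul(Rational(1, 7), Mul(-10, B))) = Add(-3, Mul(Rational(-10, 7), B)))
Mul(Mul(Function('n')(-5, 2), Function('p')(-5)), -1) = Mul(Mul(Add(-3, Mul(Rational(-10, 7), 2)), -5), -1) = Mul(Mul(Add(-3, Rational(-20, 7)), -5), -1) = Mul(Mul(Rational(-41, 7), -5), -1) = Mul(Rational(205, 7), -1) = Rational(-205, 7)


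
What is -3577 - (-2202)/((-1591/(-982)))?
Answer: -3528643/1591 ≈ -2217.9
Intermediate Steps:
-3577 - (-2202)/((-1591/(-982))) = -3577 - (-2202)/((-1591*(-1/982))) = -3577 - (-2202)/1591/982 = -3577 - (-2202)*982/1591 = -3577 - 1*(-2162364/1591) = -3577 + 2162364/1591 = -3528643/1591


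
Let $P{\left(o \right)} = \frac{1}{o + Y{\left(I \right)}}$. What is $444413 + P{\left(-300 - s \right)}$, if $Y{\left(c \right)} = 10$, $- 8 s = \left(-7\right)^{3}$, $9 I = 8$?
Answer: $\frac{1183471811}{2663} \approx 4.4441 \cdot 10^{5}$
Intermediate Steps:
$I = \frac{8}{9}$ ($I = \frac{1}{9} \cdot 8 = \frac{8}{9} \approx 0.88889$)
$s = \frac{343}{8}$ ($s = - \frac{\left(-7\right)^{3}}{8} = \left(- \frac{1}{8}\right) \left(-343\right) = \frac{343}{8} \approx 42.875$)
$P{\left(o \right)} = \frac{1}{10 + o}$ ($P{\left(o \right)} = \frac{1}{o + 10} = \frac{1}{10 + o}$)
$444413 + P{\left(-300 - s \right)} = 444413 + \frac{1}{10 - \frac{2743}{8}} = 444413 + \frac{1}{- \frac{2663}{8}} = 444413 - \frac{8}{2663} = \frac{1183471811}{2663}$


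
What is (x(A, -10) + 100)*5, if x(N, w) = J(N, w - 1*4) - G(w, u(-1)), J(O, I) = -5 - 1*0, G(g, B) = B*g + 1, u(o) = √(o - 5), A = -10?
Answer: 470 + 50*I*√6 ≈ 470.0 + 122.47*I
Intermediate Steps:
u(o) = √(-5 + o)
G(g, B) = 1 + B*g
J(O, I) = -5 (J(O, I) = -5 + 0 = -5)
x(N, w) = -6 - I*w*√6 (x(N, w) = -5 - (1 + √(-5 - 1)*w) = -5 - (1 + √(-6)*w) = -5 - (1 + (I*√6)*w) = -5 - (1 + I*w*√6) = -5 + (-1 - I*w*√6) = -6 - I*w*√6)
(x(A, -10) + 100)*5 = ((-6 - 1*I*(-10)*√6) + 100)*5 = ((-6 + 10*I*√6) + 100)*5 = (94 + 10*I*√6)*5 = 470 + 50*I*√6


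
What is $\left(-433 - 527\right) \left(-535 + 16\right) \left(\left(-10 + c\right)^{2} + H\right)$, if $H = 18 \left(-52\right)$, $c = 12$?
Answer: $-464359680$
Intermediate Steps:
$H = -936$
$\left(-433 - 527\right) \left(-535 + 16\right) \left(\left(-10 + c\right)^{2} + H\right) = \left(-433 - 527\right) \left(-535 + 16\right) \left(\left(-10 + 12\right)^{2} - 936\right) = \left(-960\right) \left(-519\right) \left(2^{2} - 936\right) = 498240 \left(4 - 936\right) = 498240 \left(-932\right) = -464359680$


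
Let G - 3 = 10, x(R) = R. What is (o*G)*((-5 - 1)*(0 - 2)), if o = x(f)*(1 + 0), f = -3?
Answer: -468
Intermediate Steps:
G = 13 (G = 3 + 10 = 13)
o = -3 (o = -3*(1 + 0) = -3*1 = -3)
(o*G)*((-5 - 1)*(0 - 2)) = (-3*13)*((-5 - 1)*(0 - 2)) = -(-234)*(-2) = -39*12 = -468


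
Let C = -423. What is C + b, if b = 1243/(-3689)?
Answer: -1561690/3689 ≈ -423.34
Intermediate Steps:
b = -1243/3689 (b = 1243*(-1/3689) = -1243/3689 ≈ -0.33695)
C + b = -423 - 1243/3689 = -1561690/3689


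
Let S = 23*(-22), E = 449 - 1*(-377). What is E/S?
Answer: -413/253 ≈ -1.6324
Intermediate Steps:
E = 826 (E = 449 + 377 = 826)
S = -506
E/S = 826/(-506) = 826*(-1/506) = -413/253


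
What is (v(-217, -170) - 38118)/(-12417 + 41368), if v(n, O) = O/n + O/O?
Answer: -8271219/6282367 ≈ -1.3166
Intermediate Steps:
v(n, O) = 1 + O/n (v(n, O) = O/n + 1 = 1 + O/n)
(v(-217, -170) - 38118)/(-12417 + 41368) = ((-170 - 217)/(-217) - 38118)/(-12417 + 41368) = (-1/217*(-387) - 38118)/28951 = (387/217 - 38118)*(1/28951) = -8271219/217*1/28951 = -8271219/6282367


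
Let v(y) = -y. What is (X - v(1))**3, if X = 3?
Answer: 64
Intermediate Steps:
(X - v(1))**3 = (3 - (-1))**3 = (3 - 1*(-1))**3 = (3 + 1)**3 = 4**3 = 64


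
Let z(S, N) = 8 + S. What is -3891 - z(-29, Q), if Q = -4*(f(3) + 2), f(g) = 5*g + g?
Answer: -3870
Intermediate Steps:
f(g) = 6*g
Q = -80 (Q = -4*(6*3 + 2) = -4*(18 + 2) = -4*20 = -80)
-3891 - z(-29, Q) = -3891 - (8 - 29) = -3891 - 1*(-21) = -3891 + 21 = -3870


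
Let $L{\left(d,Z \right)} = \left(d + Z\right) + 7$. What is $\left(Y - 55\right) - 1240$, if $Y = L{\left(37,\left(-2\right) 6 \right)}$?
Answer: $-1263$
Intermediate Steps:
$L{\left(d,Z \right)} = 7 + Z + d$ ($L{\left(d,Z \right)} = \left(Z + d\right) + 7 = 7 + Z + d$)
$Y = 32$ ($Y = 7 - 12 + 37 = 32$)
$\left(Y - 55\right) - 1240 = \left(32 - 55\right) - 1240 = -23 - 1240 = -1263$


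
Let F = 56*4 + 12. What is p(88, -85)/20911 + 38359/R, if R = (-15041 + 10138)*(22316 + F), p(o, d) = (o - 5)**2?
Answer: 760931524335/2312180627416 ≈ 0.32910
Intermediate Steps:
F = 236 (F = 224 + 12 = 236)
p(o, d) = (-5 + o)**2
R = -110572456 (R = (-15041 + 10138)*(22316 + 236) = -4903*22552 = -110572456)
p(88, -85)/20911 + 38359/R = (-5 + 88)**2/20911 + 38359/(-110572456) = 83**2*(1/20911) + 38359*(-1/110572456) = 6889*(1/20911) - 38359/110572456 = 6889/20911 - 38359/110572456 = 760931524335/2312180627416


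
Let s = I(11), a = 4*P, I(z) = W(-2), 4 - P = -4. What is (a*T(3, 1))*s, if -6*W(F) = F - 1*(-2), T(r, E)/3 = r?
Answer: 0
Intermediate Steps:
P = 8 (P = 4 - 1*(-4) = 4 + 4 = 8)
T(r, E) = 3*r
W(F) = -1/3 - F/6 (W(F) = -(F - 1*(-2))/6 = -(F + 2)/6 = -(2 + F)/6 = -1/3 - F/6)
I(z) = 0 (I(z) = -1/3 - 1/6*(-2) = -1/3 + 1/3 = 0)
a = 32 (a = 4*8 = 32)
s = 0
(a*T(3, 1))*s = (32*(3*3))*0 = (32*9)*0 = 288*0 = 0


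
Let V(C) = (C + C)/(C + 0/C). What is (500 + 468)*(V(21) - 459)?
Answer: -442376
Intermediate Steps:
V(C) = 2 (V(C) = (2*C)/(C + 0) = (2*C)/C = 2)
(500 + 468)*(V(21) - 459) = (500 + 468)*(2 - 459) = 968*(-457) = -442376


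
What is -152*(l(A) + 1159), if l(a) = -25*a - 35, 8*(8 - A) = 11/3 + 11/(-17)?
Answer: -7235998/51 ≈ -1.4188e+5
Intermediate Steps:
A = 1555/204 (A = 8 - (11/3 + 11/(-17))/8 = 8 - (11*(1/3) + 11*(-1/17))/8 = 8 - (11/3 - 11/17)/8 = 8 - 1/8*154/51 = 8 - 77/204 = 1555/204 ≈ 7.6226)
l(a) = -35 - 25*a
-152*(l(A) + 1159) = -152*((-35 - 25*1555/204) + 1159) = -152*((-35 - 38875/204) + 1159) = -152*(-46015/204 + 1159) = -152*190421/204 = -7235998/51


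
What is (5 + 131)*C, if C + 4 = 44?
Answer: 5440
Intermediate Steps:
C = 40 (C = -4 + 44 = 40)
(5 + 131)*C = (5 + 131)*40 = 136*40 = 5440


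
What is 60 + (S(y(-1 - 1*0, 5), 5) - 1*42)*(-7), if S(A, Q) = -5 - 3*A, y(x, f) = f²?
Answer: 914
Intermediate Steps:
60 + (S(y(-1 - 1*0, 5), 5) - 1*42)*(-7) = 60 + ((-5 - 3*5²) - 1*42)*(-7) = 60 + ((-5 - 3*25) - 42)*(-7) = 60 + ((-5 - 75) - 42)*(-7) = 60 + (-80 - 42)*(-7) = 60 - 122*(-7) = 60 + 854 = 914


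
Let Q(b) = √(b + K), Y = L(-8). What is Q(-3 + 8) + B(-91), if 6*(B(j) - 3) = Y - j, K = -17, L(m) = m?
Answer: 101/6 + 2*I*√3 ≈ 16.833 + 3.4641*I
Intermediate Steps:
Y = -8
Q(b) = √(-17 + b) (Q(b) = √(b - 17) = √(-17 + b))
B(j) = 5/3 - j/6 (B(j) = 3 + (-8 - j)/6 = 3 + (-4/3 - j/6) = 5/3 - j/6)
Q(-3 + 8) + B(-91) = √(-17 + (-3 + 8)) + (5/3 - ⅙*(-91)) = √(-17 + 5) + (5/3 + 91/6) = √(-12) + 101/6 = 2*I*√3 + 101/6 = 101/6 + 2*I*√3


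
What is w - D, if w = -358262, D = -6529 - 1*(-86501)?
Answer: -438234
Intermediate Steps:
D = 79972 (D = -6529 + 86501 = 79972)
w - D = -358262 - 1*79972 = -358262 - 79972 = -438234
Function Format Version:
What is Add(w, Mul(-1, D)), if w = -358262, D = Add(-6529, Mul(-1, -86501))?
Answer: -438234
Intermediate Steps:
D = 79972 (D = Add(-6529, 86501) = 79972)
Add(w, Mul(-1, D)) = Add(-358262, Mul(-1, 79972)) = Add(-358262, -79972) = -438234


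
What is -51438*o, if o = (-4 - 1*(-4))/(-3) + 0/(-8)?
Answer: 0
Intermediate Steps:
o = 0 (o = (-4 + 4)*(-1/3) + 0*(-1/8) = 0*(-1/3) + 0 = 0 + 0 = 0)
-51438*o = -51438*0 = -8573*0 = 0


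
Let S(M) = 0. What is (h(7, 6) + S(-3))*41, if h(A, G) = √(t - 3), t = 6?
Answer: 41*√3 ≈ 71.014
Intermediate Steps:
h(A, G) = √3 (h(A, G) = √(6 - 3) = √3)
(h(7, 6) + S(-3))*41 = (√3 + 0)*41 = √3*41 = 41*√3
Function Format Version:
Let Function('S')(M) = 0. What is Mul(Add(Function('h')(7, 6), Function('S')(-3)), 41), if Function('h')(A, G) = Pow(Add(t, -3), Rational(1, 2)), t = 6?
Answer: Mul(41, Pow(3, Rational(1, 2))) ≈ 71.014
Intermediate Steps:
Function('h')(A, G) = Pow(3, Rational(1, 2)) (Function('h')(A, G) = Pow(Add(6, -3), Rational(1, 2)) = Pow(3, Rational(1, 2)))
Mul(Add(Function('h')(7, 6), Function('S')(-3)), 41) = Mul(Add(Pow(3, Rational(1, 2)), 0), 41) = Mul(Pow(3, Rational(1, 2)), 41) = Mul(41, Pow(3, Rational(1, 2)))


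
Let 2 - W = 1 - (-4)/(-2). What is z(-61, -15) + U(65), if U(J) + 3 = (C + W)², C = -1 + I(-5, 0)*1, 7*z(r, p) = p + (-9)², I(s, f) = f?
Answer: 73/7 ≈ 10.429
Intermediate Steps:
W = 3 (W = 2 - (1 - (-4)/(-2)) = 2 - (1 - (-4)*(-1)/2) = 2 - (1 - 1*2) = 2 - (1 - 2) = 2 - 1*(-1) = 2 + 1 = 3)
z(r, p) = 81/7 + p/7 (z(r, p) = (p + (-9)²)/7 = (p + 81)/7 = (81 + p)/7 = 81/7 + p/7)
C = -1 (C = -1 + 0*1 = -1 + 0 = -1)
U(J) = 1 (U(J) = -3 + (-1 + 3)² = -3 + 2² = -3 + 4 = 1)
z(-61, -15) + U(65) = (81/7 + (⅐)*(-15)) + 1 = (81/7 - 15/7) + 1 = 66/7 + 1 = 73/7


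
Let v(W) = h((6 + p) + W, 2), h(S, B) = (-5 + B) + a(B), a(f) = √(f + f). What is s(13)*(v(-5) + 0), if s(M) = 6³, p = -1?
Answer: -216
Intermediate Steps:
a(f) = √2*√f (a(f) = √(2*f) = √2*√f)
h(S, B) = -5 + B + √2*√B (h(S, B) = (-5 + B) + √2*√B = -5 + B + √2*√B)
v(W) = -1 (v(W) = -5 + 2 + √2*√2 = -5 + 2 + 2 = -1)
s(M) = 216
s(13)*(v(-5) + 0) = 216*(-1 + 0) = 216*(-1) = -216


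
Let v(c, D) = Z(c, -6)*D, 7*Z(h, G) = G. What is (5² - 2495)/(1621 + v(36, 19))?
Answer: -17290/11233 ≈ -1.5392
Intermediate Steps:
Z(h, G) = G/7
v(c, D) = -6*D/7 (v(c, D) = ((⅐)*(-6))*D = -6*D/7)
(5² - 2495)/(1621 + v(36, 19)) = (5² - 2495)/(1621 - 6/7*19) = (25 - 2495)/(1621 - 114/7) = -2470/11233/7 = -2470*7/11233 = -17290/11233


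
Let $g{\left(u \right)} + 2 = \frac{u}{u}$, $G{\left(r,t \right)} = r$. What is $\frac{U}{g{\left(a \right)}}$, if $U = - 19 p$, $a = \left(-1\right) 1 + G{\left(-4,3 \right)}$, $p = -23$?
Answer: $-437$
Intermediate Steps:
$a = -5$ ($a = \left(-1\right) 1 - 4 = -1 - 4 = -5$)
$U = 437$ ($U = \left(-19\right) \left(-23\right) = 437$)
$g{\left(u \right)} = -1$ ($g{\left(u \right)} = -2 + \frac{u}{u} = -2 + 1 = -1$)
$\frac{U}{g{\left(a \right)}} = \frac{437}{-1} = 437 \left(-1\right) = -437$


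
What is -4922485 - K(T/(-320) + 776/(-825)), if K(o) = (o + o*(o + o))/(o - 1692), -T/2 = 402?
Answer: -724934840894586599/147270096600 ≈ -4.9225e+6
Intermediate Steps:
T = -804 (T = -2*402 = -804)
K(o) = (o + 2*o**2)/(-1692 + o) (K(o) = (o + o*(2*o))/(-1692 + o) = (o + 2*o**2)/(-1692 + o))
-4922485 - K(T/(-320) + 776/(-825)) = -4922485 - (-804/(-320) + 776/(-825))*(1 + 2*(-804/(-320) + 776/(-825)))/(-1692 + (-804/(-320) + 776/(-825))) = -4922485 - (-804*(-1/320) + 776*(-1/825))*(1 + 2*(-804*(-1/320) + 776*(-1/825)))/(-1692 + (-804*(-1/320) + 776*(-1/825))) = -4922485 - (201/80 - 776/825)*(1 + 2*(201/80 - 776/825))/(-1692 + (201/80 - 776/825)) = -4922485 - 20749*(1 + 2*(20749/13200))/(13200*(-1692 + 20749/13200)) = -4922485 - 20749*(1 + 20749/6600)/(13200*(-22313651/13200)) = -4922485 - 20749*(-13200)*27349/(13200*22313651*6600) = -4922485 - 1*(-567464401/147270096600) = -4922485 + 567464401/147270096600 = -724934840894586599/147270096600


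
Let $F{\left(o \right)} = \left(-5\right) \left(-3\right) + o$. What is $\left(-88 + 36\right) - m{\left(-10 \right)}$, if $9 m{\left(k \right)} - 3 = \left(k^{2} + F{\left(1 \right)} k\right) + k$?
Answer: $- \frac{401}{9} \approx -44.556$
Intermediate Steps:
$F{\left(o \right)} = 15 + o$
$m{\left(k \right)} = \frac{1}{3} + \frac{k^{2}}{9} + \frac{17 k}{9}$ ($m{\left(k \right)} = \frac{1}{3} + \frac{\left(k^{2} + \left(15 + 1\right) k\right) + k}{9} = \frac{1}{3} + \frac{\left(k^{2} + 16 k\right) + k}{9} = \frac{1}{3} + \frac{k^{2} + 17 k}{9} = \frac{1}{3} + \left(\frac{k^{2}}{9} + \frac{17 k}{9}\right) = \frac{1}{3} + \frac{k^{2}}{9} + \frac{17 k}{9}$)
$\left(-88 + 36\right) - m{\left(-10 \right)} = \left(-88 + 36\right) - \left(\frac{1}{3} + \frac{\left(-10\right)^{2}}{9} + \frac{17}{9} \left(-10\right)\right) = -52 - \left(\frac{1}{3} + \frac{1}{9} \cdot 100 - \frac{170}{9}\right) = -52 - \left(\frac{1}{3} + \frac{100}{9} - \frac{170}{9}\right) = -52 - - \frac{67}{9} = -52 + \frac{67}{9} = - \frac{401}{9}$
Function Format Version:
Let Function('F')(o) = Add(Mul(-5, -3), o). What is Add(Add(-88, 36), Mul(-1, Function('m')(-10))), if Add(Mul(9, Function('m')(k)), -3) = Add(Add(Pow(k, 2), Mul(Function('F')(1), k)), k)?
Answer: Rational(-401, 9) ≈ -44.556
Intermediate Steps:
Function('F')(o) = Add(15, o)
Function('m')(k) = Add(Rational(1, 3), Mul(Rational(1, 9), Pow(k, 2)), Mul(Rational(17, 9), k)) (Function('m')(k) = Add(Rational(1, 3), Mul(Rational(1, 9), Add(Add(Pow(k, 2), Mul(Add(15, 1), k)), k))) = Add(Rational(1, 3), Mul(Rational(1, 9), Add(Add(Pow(k, 2), Mul(16, k)), k))) = Add(Rational(1, 3), Mul(Rational(1, 9), Add(Pow(k, 2), Mul(17, k)))) = Add(Rational(1, 3), Add(Mul(Rational(1, 9), Pow(k, 2)), Mul(Rational(17, 9), k))) = Add(Rational(1, 3), Mul(Rational(1, 9), Pow(k, 2)), Mul(Rational(17, 9), k)))
Add(Add(-88, 36), Mul(-1, Function('m')(-10))) = Add(Add(-88, 36), Mul(-1, Add(Rational(1, 3), Mul(Rational(1, 9), Pow(-10, 2)), Mul(Rational(17, 9), -10)))) = Add(-52, Mul(-1, Add(Rational(1, 3), Mul(Rational(1, 9), 100), Rational(-170, 9)))) = Add(-52, Mul(-1, Add(Rational(1, 3), Rational(100, 9), Rational(-170, 9)))) = Add(-52, Mul(-1, Rational(-67, 9))) = Add(-52, Rational(67, 9)) = Rational(-401, 9)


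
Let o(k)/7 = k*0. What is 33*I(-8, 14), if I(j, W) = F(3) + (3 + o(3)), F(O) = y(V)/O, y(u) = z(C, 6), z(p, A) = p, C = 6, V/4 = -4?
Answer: 165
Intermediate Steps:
V = -16 (V = 4*(-4) = -16)
o(k) = 0 (o(k) = 7*(k*0) = 7*0 = 0)
y(u) = 6
F(O) = 6/O
I(j, W) = 5 (I(j, W) = 6/3 + (3 + 0) = 6*(⅓) + 3 = 2 + 3 = 5)
33*I(-8, 14) = 33*5 = 165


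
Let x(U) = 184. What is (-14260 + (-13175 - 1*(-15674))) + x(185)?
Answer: -11577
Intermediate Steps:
(-14260 + (-13175 - 1*(-15674))) + x(185) = (-14260 + (-13175 - 1*(-15674))) + 184 = (-14260 + (-13175 + 15674)) + 184 = (-14260 + 2499) + 184 = -11761 + 184 = -11577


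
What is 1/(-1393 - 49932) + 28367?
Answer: 1455936274/51325 ≈ 28367.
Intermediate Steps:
1/(-1393 - 49932) + 28367 = 1/(-51325) + 28367 = -1/51325 + 28367 = 1455936274/51325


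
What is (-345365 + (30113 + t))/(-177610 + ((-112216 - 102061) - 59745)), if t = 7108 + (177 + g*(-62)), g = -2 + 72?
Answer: 312307/451632 ≈ 0.69151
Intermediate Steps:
g = 70
t = 2945 (t = 7108 + (177 + 70*(-62)) = 7108 + (177 - 4340) = 7108 - 4163 = 2945)
(-345365 + (30113 + t))/(-177610 + ((-112216 - 102061) - 59745)) = (-345365 + (30113 + 2945))/(-177610 + ((-112216 - 102061) - 59745)) = (-345365 + 33058)/(-177610 + (-214277 - 59745)) = -312307/(-177610 - 274022) = -312307/(-451632) = -312307*(-1/451632) = 312307/451632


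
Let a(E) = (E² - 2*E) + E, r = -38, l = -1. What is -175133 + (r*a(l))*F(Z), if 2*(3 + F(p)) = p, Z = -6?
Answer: -174677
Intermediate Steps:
F(p) = -3 + p/2
a(E) = E² - E
-175133 + (r*a(l))*F(Z) = -175133 + (-(-38)*(-1 - 1))*(-3 + (½)*(-6)) = -175133 + (-(-38)*(-2))*(-3 - 3) = -175133 - 38*2*(-6) = -175133 - 76*(-6) = -175133 + 456 = -174677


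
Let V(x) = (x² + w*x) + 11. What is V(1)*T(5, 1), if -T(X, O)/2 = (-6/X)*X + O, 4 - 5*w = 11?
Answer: 106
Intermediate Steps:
w = -7/5 (w = ⅘ - ⅕*11 = ⅘ - 11/5 = -7/5 ≈ -1.4000)
V(x) = 11 + x² - 7*x/5 (V(x) = (x² - 7*x/5) + 11 = 11 + x² - 7*x/5)
T(X, O) = 12 - 2*O (T(X, O) = -2*((-6/X)*X + O) = -2*(-6 + O) = 12 - 2*O)
V(1)*T(5, 1) = (11 + 1² - 7/5*1)*(12 - 2*1) = (11 + 1 - 7/5)*(12 - 2) = (53/5)*10 = 106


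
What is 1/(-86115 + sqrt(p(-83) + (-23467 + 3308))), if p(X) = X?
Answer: -86115/7415813467 - I*sqrt(20242)/7415813467 ≈ -1.1612e-5 - 1.9185e-8*I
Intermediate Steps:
1/(-86115 + sqrt(p(-83) + (-23467 + 3308))) = 1/(-86115 + sqrt(-83 + (-23467 + 3308))) = 1/(-86115 + sqrt(-83 - 20159)) = 1/(-86115 + sqrt(-20242)) = 1/(-86115 + I*sqrt(20242))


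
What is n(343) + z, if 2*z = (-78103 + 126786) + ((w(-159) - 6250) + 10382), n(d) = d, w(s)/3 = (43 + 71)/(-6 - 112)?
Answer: 1578194/59 ≈ 26749.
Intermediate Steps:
w(s) = -171/59 (w(s) = 3*((43 + 71)/(-6 - 112)) = 3*(114/(-118)) = 3*(114*(-1/118)) = 3*(-57/59) = -171/59)
z = 1557957/59 (z = ((-78103 + 126786) + ((-171/59 - 6250) + 10382))/2 = (48683 + (-368921/59 + 10382))/2 = (48683 + 243617/59)/2 = (½)*(3115914/59) = 1557957/59 ≈ 26406.)
n(343) + z = 343 + 1557957/59 = 1578194/59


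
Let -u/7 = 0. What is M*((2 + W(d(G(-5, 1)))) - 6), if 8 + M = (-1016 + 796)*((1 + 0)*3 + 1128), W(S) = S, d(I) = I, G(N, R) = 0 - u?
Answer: 995312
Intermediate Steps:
u = 0 (u = -7*0 = 0)
G(N, R) = 0 (G(N, R) = 0 - 1*0 = 0 + 0 = 0)
M = -248828 (M = -8 + (-1016 + 796)*((1 + 0)*3 + 1128) = -8 - 220*(1*3 + 1128) = -8 - 220*(3 + 1128) = -8 - 220*1131 = -8 - 248820 = -248828)
M*((2 + W(d(G(-5, 1)))) - 6) = -248828*((2 + 0) - 6) = -248828*(2 - 6) = -248828*(-4) = 995312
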